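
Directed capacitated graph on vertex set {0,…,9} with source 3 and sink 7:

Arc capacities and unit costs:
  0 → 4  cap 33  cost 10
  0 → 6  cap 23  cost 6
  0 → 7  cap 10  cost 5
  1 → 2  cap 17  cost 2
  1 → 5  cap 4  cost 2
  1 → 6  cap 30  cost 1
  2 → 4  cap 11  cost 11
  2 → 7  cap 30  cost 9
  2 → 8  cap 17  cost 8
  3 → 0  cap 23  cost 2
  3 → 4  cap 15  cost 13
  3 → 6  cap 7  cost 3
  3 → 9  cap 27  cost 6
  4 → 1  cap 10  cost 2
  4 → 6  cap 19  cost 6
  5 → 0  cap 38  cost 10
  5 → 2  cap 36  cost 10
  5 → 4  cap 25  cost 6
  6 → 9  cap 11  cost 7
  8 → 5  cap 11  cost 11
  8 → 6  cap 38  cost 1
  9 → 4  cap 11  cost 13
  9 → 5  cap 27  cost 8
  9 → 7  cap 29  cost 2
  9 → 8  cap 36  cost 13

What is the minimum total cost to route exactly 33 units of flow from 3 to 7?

shortest-cost path #1: 3→0→7 push 10 @ unit cost 7 (adds 70)
shortest-cost path #2: 3→9→7 push 23 @ unit cost 8 (adds 184)
total cost = 254

Minimum cost for 33 units: 254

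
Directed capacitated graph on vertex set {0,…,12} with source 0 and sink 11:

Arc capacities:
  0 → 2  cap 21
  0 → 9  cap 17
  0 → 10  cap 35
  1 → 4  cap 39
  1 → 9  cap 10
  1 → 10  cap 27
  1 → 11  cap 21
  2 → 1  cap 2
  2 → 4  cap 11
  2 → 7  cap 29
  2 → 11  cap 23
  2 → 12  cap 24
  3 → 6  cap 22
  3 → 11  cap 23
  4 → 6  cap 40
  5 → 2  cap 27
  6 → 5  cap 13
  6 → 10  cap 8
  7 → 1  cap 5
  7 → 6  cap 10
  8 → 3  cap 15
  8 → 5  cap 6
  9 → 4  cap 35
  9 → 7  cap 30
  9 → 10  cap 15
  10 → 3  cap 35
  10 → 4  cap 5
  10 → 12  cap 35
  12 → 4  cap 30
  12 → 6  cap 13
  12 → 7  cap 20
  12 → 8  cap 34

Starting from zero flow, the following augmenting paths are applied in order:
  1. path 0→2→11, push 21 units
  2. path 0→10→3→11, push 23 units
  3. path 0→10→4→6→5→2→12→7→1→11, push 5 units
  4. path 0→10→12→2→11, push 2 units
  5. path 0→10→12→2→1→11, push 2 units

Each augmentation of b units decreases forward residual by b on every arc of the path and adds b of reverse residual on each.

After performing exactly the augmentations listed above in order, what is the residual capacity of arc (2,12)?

after path 1 (0→2→11, push 21): res(2,12)=24
after path 2 (0→10→3→11, push 23): res(2,12)=24
after path 3 (0→10→4→6→5→2→12→7→1→11, push 5): res(2,12)=19
after path 4 (0→10→12→2→11, push 2): res(2,12)=21
after path 5 (0→10→12→2→1→11, push 2): res(2,12)=23

Residual capacity of (2,12): 23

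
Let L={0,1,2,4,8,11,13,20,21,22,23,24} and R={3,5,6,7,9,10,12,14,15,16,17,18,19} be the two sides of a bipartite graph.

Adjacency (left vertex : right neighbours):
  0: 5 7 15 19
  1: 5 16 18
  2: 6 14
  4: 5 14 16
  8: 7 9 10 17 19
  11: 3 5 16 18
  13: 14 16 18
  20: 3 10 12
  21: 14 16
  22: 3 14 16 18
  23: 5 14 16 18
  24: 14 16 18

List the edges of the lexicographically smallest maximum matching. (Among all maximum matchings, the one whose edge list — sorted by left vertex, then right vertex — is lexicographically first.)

|M| = 9 (so the lex-smallest maximum matching has 9 edges)
process left vertices in ascending order; for each, take the smallest-labelled available neighbour that still permits 9 edges overall, or leave it unmatched if none does
lex-smallest matching: {0-7, 1-5, 2-6, 4-14, 8-9, 11-3, 13-16, 20-10, 22-18}

Lex-smallest maximum matching: {(0,7), (1,5), (2,6), (4,14), (8,9), (11,3), (13,16), (20,10), (22,18)}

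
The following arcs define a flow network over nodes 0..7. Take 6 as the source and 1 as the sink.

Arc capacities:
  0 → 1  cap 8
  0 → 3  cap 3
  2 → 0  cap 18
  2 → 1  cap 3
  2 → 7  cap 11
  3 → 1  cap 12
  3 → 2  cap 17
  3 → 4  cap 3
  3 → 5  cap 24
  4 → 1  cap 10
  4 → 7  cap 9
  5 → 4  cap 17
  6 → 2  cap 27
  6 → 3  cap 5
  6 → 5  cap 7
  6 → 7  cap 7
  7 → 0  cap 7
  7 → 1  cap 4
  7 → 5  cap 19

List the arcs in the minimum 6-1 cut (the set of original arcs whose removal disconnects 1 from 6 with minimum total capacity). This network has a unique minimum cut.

augment #1: 6→2→1 push 3
augment #2: 6→3→1 push 5
augment #3: 6→7→1 push 4
augment #4: 6→2→0→1 push 8
augment #5: 6→5→4→1 push 7
augment #6: 6→2→0→3→1 push 3
augment #7: 6→7→5→4→1 push 3
max flow = 33; residual-reachable set from 6 gives S-side
cut edges (S→T): {(0,1), (0,3), (2,1), (4,1), (6,3), (7,1)} total cap 33

Min-cut arcs: {(0,1), (0,3), (2,1), (4,1), (6,3), (7,1)} (total capacity 33)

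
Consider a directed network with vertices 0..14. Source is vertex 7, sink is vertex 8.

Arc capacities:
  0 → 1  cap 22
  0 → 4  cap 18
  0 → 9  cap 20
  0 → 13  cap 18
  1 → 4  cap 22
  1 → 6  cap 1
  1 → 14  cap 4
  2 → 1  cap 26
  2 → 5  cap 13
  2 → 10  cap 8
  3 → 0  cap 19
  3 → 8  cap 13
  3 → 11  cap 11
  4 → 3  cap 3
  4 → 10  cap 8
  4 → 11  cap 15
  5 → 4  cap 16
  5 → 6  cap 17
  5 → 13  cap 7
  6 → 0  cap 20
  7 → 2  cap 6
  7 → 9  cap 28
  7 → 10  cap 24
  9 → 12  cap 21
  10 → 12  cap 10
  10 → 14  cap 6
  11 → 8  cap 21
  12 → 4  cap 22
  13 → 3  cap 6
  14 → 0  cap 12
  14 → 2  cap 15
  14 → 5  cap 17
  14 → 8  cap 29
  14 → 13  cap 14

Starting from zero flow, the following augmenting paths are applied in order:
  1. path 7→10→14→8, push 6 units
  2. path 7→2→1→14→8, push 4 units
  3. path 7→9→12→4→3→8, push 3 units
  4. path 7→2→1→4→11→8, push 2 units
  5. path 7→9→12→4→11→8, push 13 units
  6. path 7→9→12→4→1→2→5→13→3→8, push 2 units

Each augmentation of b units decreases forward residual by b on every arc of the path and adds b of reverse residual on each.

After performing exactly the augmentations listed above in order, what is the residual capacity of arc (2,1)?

after path 1 (7→10→14→8, push 6): res(2,1)=26
after path 2 (7→2→1→14→8, push 4): res(2,1)=22
after path 3 (7→9→12→4→3→8, push 3): res(2,1)=22
after path 4 (7→2→1→4→11→8, push 2): res(2,1)=20
after path 5 (7→9→12→4→11→8, push 13): res(2,1)=20
after path 6 (7→9→12→4→1→2→5→13→3→8, push 2): res(2,1)=22

Residual capacity of (2,1): 22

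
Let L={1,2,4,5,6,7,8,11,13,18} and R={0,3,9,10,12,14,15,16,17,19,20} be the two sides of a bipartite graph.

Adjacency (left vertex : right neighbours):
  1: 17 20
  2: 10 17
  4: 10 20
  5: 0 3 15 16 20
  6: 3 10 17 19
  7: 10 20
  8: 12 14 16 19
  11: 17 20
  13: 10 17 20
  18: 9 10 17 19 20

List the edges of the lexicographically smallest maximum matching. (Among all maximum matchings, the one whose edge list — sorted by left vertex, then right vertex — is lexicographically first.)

|M| = 7 (so the lex-smallest maximum matching has 7 edges)
process left vertices in ascending order; for each, take the smallest-labelled available neighbour that still permits 7 edges overall, or leave it unmatched if none does
lex-smallest matching: {1-17, 2-10, 4-20, 5-0, 6-3, 8-12, 18-9}

Lex-smallest maximum matching: {(1,17), (2,10), (4,20), (5,0), (6,3), (8,12), (18,9)}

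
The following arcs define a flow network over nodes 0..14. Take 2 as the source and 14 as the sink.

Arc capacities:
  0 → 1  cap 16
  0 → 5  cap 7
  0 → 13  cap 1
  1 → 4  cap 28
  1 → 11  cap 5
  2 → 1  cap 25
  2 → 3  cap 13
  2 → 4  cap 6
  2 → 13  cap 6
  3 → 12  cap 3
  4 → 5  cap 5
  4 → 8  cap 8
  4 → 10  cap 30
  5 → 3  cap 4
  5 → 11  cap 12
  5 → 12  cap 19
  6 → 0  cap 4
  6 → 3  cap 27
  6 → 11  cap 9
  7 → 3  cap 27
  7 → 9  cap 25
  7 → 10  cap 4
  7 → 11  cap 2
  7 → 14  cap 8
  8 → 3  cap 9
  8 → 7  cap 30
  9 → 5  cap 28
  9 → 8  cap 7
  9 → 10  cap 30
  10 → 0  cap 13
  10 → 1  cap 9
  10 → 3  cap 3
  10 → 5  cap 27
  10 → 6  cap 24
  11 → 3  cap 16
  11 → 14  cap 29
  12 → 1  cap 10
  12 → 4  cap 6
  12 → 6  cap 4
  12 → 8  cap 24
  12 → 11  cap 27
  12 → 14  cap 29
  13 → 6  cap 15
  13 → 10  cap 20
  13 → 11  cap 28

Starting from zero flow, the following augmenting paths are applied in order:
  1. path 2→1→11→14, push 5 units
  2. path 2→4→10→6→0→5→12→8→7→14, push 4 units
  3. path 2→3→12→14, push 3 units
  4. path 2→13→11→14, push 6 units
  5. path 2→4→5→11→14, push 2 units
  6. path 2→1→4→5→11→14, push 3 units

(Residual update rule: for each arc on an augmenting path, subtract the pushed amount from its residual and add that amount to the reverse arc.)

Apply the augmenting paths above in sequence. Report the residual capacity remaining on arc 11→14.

Residual capacity of (11,14): 13

after path 1 (2→1→11→14, push 5): res(11,14)=24
after path 2 (2→4→10→6→0→5→12→8→7→14, push 4): res(11,14)=24
after path 3 (2→3→12→14, push 3): res(11,14)=24
after path 4 (2→13→11→14, push 6): res(11,14)=18
after path 5 (2→4→5→11→14, push 2): res(11,14)=16
after path 6 (2→1→4→5→11→14, push 3): res(11,14)=13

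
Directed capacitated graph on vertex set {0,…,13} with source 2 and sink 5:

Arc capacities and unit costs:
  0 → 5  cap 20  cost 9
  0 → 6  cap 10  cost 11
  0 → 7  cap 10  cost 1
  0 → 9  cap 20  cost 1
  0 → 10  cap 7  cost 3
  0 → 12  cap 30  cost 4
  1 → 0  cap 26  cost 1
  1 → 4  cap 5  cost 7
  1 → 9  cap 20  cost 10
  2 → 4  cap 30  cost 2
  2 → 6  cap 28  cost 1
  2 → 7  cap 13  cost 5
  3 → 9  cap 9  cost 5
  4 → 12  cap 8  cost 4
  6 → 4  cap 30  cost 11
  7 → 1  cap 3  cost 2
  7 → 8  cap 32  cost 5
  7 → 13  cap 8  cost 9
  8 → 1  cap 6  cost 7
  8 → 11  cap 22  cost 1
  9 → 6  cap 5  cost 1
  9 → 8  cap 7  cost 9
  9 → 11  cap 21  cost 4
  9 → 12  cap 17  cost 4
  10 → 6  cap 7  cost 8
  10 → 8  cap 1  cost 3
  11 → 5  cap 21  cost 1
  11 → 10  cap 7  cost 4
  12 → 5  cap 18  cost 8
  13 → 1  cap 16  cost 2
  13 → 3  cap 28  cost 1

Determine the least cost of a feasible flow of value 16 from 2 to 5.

shortest-cost path #1: 2→7→8→11→5 push 13 @ unit cost 12 (adds 156)
shortest-cost path #2: 2→4→12→5 push 3 @ unit cost 14 (adds 42)
total cost = 198

Minimum cost for 16 units: 198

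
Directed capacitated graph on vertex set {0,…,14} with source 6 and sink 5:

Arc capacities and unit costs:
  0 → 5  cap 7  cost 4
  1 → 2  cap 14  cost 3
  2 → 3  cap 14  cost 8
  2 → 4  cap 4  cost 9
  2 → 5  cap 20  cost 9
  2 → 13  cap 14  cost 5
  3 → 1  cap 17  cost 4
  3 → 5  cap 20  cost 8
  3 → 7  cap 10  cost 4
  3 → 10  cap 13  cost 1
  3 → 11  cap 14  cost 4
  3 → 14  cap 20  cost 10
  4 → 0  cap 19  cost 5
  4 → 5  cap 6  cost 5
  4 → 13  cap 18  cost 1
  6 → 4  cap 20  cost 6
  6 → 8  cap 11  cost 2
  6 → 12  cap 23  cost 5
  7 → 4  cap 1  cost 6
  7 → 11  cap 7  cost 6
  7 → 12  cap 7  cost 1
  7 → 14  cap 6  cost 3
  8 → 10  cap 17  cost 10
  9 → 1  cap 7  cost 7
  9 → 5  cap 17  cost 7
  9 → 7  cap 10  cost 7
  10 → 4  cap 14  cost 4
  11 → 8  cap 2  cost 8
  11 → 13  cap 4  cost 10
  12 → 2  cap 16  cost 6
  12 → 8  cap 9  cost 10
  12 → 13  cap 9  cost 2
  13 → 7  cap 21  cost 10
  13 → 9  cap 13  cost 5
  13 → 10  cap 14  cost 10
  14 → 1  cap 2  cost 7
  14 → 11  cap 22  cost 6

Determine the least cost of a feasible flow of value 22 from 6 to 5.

shortest-cost path #1: 6→4→5 push 6 @ unit cost 11 (adds 66)
shortest-cost path #2: 6→4→0→5 push 7 @ unit cost 15 (adds 105)
shortest-cost path #3: 6→12→13→9→5 push 9 @ unit cost 19 (adds 171)
total cost = 342

Minimum cost for 22 units: 342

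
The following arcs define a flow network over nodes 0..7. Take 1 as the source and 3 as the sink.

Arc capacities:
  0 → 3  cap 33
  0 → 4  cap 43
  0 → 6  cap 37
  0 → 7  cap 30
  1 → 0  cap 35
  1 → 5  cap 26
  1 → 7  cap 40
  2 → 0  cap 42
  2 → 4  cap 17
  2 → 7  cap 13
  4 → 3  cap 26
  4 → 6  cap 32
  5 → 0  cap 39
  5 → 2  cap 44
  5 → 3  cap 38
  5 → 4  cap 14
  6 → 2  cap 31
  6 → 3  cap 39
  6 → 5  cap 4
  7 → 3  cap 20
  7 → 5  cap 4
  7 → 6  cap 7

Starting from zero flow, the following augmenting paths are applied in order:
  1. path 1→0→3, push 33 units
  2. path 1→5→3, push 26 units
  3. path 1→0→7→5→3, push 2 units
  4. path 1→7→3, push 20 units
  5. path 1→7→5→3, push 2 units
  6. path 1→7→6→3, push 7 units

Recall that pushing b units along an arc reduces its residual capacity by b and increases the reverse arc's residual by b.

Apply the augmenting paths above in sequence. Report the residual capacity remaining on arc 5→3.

Residual capacity of (5,3): 8

after path 1 (1→0→3, push 33): res(5,3)=38
after path 2 (1→5→3, push 26): res(5,3)=12
after path 3 (1→0→7→5→3, push 2): res(5,3)=10
after path 4 (1→7→3, push 20): res(5,3)=10
after path 5 (1→7→5→3, push 2): res(5,3)=8
after path 6 (1→7→6→3, push 7): res(5,3)=8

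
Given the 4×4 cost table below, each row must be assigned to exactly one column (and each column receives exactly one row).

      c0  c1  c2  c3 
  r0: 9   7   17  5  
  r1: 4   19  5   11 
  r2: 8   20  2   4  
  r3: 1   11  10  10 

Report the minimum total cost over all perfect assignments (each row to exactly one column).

Minimum assignment cost: 17

optimal assignment: row0→col1 (cost 7), row1→col2 (cost 5), row2→col3 (cost 4), row3→col0 (cost 1)
total = 7 + 5 + 4 + 1 = 17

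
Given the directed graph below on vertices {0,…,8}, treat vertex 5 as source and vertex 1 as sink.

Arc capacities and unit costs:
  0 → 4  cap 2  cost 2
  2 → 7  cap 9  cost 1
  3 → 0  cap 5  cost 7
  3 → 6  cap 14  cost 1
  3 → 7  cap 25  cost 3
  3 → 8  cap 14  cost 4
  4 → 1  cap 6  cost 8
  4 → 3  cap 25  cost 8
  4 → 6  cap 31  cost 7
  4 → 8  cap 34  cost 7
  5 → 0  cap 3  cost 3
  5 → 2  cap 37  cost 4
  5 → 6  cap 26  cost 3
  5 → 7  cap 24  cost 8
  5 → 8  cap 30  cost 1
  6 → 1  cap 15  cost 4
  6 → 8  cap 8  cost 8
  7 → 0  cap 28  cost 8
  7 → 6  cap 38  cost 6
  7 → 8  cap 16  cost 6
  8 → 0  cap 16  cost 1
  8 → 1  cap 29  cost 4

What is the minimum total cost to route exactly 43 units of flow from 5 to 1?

Minimum cost for 43 units: 243

shortest-cost path #1: 5→8→1 push 29 @ unit cost 5 (adds 145)
shortest-cost path #2: 5→6→1 push 14 @ unit cost 7 (adds 98)
total cost = 243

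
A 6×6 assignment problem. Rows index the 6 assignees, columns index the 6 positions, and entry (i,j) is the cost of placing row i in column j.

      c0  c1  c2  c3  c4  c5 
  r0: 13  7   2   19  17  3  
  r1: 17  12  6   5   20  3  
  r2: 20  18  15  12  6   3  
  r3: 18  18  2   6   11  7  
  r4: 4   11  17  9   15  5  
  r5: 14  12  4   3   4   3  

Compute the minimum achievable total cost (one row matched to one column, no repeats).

one of 2 optimal assignments: row0→col1 (cost 7), row1→col3 (cost 5), row2→col5 (cost 3), row3→col2 (cost 2), row4→col0 (cost 4), row5→col4 (cost 4)
total = 7 + 5 + 3 + 2 + 4 + 4 = 25

Minimum assignment cost: 25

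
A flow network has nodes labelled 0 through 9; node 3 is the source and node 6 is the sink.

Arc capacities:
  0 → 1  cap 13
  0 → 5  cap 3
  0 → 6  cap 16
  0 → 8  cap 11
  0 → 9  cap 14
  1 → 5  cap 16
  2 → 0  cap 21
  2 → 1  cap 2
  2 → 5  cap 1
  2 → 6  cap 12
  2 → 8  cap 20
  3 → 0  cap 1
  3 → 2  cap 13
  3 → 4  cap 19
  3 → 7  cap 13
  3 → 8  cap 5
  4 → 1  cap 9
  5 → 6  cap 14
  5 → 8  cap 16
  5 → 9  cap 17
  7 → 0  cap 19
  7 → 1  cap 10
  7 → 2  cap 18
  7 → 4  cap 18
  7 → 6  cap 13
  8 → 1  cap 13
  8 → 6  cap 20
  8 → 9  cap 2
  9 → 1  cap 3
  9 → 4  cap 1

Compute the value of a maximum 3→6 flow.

Maximum flow value: 41

augment #1: 3→0→6 bottleneck 1, total now 1
augment #2: 3→2→6 bottleneck 12, total now 13
augment #3: 3→7→6 bottleneck 13, total now 26
augment #4: 3→8→6 bottleneck 5, total now 31
augment #5: 3→2→0→6 bottleneck 1, total now 32
augment #6: 3→4→1→5→6 bottleneck 9, total now 41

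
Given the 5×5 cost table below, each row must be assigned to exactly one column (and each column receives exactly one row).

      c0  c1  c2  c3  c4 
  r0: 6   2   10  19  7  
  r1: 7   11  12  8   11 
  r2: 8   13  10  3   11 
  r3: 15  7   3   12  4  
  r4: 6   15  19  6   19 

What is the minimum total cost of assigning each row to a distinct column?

Minimum assignment cost: 25

optimal assignment: row0→col1 (cost 2), row1→col4 (cost 11), row2→col3 (cost 3), row3→col2 (cost 3), row4→col0 (cost 6)
total = 2 + 11 + 3 + 3 + 6 = 25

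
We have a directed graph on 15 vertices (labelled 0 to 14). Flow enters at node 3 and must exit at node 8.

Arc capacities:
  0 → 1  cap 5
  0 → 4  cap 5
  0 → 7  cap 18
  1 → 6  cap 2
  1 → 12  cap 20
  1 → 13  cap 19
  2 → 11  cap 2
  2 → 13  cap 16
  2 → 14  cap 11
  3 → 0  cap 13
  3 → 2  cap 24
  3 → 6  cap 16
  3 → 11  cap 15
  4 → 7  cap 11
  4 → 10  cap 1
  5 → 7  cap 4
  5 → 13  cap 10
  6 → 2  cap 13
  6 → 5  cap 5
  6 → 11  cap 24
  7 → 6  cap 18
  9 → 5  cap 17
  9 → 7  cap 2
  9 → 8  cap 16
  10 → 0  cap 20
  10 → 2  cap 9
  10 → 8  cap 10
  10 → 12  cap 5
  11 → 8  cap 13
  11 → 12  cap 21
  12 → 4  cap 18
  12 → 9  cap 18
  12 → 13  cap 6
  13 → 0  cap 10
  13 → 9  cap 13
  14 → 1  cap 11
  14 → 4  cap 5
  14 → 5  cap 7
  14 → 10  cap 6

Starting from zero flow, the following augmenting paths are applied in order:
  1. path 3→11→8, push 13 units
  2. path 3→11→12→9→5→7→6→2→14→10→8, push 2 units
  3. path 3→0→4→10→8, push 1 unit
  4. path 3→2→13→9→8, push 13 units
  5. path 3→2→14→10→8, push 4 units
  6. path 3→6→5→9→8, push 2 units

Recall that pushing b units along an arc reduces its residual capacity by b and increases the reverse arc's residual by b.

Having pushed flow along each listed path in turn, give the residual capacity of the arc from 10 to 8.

after path 1 (3→11→8, push 13): res(10,8)=10
after path 2 (3→11→12→9→5→7→6→2→14→10→8, push 2): res(10,8)=8
after path 3 (3→0→4→10→8, push 1): res(10,8)=7
after path 4 (3→2→13→9→8, push 13): res(10,8)=7
after path 5 (3→2→14→10→8, push 4): res(10,8)=3
after path 6 (3→6→5→9→8, push 2): res(10,8)=3

Residual capacity of (10,8): 3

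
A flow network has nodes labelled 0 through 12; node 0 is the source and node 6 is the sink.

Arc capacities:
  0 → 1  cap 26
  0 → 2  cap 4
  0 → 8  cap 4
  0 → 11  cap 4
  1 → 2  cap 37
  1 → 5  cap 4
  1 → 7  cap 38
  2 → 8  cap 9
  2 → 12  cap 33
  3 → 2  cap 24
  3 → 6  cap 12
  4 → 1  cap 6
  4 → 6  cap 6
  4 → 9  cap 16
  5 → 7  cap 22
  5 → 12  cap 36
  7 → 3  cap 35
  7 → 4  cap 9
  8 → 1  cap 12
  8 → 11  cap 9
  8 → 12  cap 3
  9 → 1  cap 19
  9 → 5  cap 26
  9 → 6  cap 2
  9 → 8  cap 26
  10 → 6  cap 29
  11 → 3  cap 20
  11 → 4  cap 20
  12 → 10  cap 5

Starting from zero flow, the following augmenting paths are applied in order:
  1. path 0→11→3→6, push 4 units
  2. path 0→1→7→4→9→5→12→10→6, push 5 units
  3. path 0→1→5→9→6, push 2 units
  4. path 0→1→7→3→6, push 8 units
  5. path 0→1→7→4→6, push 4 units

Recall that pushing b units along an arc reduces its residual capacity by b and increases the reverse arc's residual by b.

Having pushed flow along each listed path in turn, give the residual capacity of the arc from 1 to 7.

after path 1 (0→11→3→6, push 4): res(1,7)=38
after path 2 (0→1→7→4→9→5→12→10→6, push 5): res(1,7)=33
after path 3 (0→1→5→9→6, push 2): res(1,7)=33
after path 4 (0→1→7→3→6, push 8): res(1,7)=25
after path 5 (0→1→7→4→6, push 4): res(1,7)=21

Residual capacity of (1,7): 21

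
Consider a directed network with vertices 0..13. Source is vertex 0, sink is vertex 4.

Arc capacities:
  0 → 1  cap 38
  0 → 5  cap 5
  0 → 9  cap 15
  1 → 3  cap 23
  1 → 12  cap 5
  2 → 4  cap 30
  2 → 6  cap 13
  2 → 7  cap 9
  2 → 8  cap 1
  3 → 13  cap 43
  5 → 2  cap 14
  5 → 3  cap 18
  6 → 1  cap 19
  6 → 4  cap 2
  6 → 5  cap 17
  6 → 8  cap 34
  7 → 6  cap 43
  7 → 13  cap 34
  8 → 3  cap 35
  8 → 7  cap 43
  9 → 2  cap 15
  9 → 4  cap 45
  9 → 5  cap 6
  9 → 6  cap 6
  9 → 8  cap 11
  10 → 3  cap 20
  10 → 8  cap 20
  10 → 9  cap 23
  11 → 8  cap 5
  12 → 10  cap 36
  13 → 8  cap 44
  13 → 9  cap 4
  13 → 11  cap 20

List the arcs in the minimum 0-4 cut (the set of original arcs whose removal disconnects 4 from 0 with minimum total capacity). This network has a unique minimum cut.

Min-cut arcs: {(0,9), (1,12), (5,2), (6,4), (13,9)} (total capacity 40)

augment #1: 0→9→4 push 15
augment #2: 0→5→2→4 push 5
augment #3: 0→1→3→13→9→4 push 4
augment #4: 0→1→12→10→9→4 push 5
augment #5: 0→1→3→13→8→7→6→4 push 2
augment #6: 0→1→3→13→8→7→6→5→2→4 push 9
max flow = 40; residual-reachable set from 0 gives S-side
cut edges (S→T): {(0,9), (1,12), (5,2), (6,4), (13,9)} total cap 40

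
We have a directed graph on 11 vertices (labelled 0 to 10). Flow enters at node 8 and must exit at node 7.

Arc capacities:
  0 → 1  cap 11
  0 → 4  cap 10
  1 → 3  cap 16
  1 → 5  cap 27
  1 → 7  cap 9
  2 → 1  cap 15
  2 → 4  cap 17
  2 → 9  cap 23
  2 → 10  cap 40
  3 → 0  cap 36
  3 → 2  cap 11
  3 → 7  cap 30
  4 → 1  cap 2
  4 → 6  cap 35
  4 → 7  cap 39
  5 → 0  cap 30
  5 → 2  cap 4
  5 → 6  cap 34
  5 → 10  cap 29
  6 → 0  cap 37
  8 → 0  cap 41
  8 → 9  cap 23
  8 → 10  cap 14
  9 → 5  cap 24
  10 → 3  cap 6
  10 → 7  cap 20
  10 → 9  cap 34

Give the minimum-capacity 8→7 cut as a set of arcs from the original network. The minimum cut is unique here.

augment #1: 8→10→7 push 14
augment #2: 8→0→1→7 push 9
augment #3: 8→0→4→7 push 10
augment #4: 8→0→1→3→7 push 2
augment #5: 8→9→5→10→7 push 6
augment #6: 8→9→5→2→4→7 push 4
augment #7: 8→9→5→10→3→7 push 6
max flow = 51; residual-reachable set from 8 gives S-side
cut edges (S→T): {(0,1), (0,4), (5,2), (10,3), (10,7)} total cap 51

Min-cut arcs: {(0,1), (0,4), (5,2), (10,3), (10,7)} (total capacity 51)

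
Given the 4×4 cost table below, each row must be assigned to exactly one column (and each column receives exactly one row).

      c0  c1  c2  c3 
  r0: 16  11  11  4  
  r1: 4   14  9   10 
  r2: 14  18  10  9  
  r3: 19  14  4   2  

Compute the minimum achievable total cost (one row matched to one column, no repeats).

optimal assignment: row0→col1 (cost 11), row1→col0 (cost 4), row2→col2 (cost 10), row3→col3 (cost 2)
total = 11 + 4 + 10 + 2 = 27

Minimum assignment cost: 27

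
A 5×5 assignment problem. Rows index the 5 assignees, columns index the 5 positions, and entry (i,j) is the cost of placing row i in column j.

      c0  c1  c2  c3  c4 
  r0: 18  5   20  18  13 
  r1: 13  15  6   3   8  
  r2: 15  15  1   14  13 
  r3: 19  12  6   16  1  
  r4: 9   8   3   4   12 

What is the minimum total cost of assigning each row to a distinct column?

optimal assignment: row0→col1 (cost 5), row1→col3 (cost 3), row2→col2 (cost 1), row3→col4 (cost 1), row4→col0 (cost 9)
total = 5 + 3 + 1 + 1 + 9 = 19

Minimum assignment cost: 19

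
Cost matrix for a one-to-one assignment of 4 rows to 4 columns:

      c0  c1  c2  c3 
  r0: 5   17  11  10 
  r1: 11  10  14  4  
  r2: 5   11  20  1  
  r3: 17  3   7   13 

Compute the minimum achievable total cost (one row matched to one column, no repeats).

one of 3 optimal assignments: row0→col0 (cost 5), row1→col1 (cost 10), row2→col3 (cost 1), row3→col2 (cost 7)
total = 5 + 10 + 1 + 7 = 23

Minimum assignment cost: 23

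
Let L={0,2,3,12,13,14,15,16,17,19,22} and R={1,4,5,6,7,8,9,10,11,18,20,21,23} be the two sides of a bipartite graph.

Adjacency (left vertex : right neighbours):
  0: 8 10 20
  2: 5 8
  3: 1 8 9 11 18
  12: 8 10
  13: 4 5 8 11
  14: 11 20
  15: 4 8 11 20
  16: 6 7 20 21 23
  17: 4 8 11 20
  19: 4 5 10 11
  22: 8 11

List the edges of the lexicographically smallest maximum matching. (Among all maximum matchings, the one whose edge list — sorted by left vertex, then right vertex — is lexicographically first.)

|M| = 8 (so the lex-smallest maximum matching has 8 edges)
process left vertices in ascending order; for each, take the smallest-labelled available neighbour that still permits 8 edges overall, or leave it unmatched if none does
lex-smallest matching: {0-8, 2-5, 3-1, 12-10, 13-4, 14-11, 15-20, 16-6}

Lex-smallest maximum matching: {(0,8), (2,5), (3,1), (12,10), (13,4), (14,11), (15,20), (16,6)}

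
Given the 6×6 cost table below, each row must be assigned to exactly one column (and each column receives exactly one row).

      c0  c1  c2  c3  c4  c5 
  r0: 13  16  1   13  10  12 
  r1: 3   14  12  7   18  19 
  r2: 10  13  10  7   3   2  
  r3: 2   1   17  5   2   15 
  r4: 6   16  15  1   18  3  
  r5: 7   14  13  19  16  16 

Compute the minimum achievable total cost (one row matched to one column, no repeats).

Minimum assignment cost: 22

optimal assignment: row0→col2 (cost 1), row1→col3 (cost 7), row2→col4 (cost 3), row3→col1 (cost 1), row4→col5 (cost 3), row5→col0 (cost 7)
total = 1 + 7 + 3 + 1 + 3 + 7 = 22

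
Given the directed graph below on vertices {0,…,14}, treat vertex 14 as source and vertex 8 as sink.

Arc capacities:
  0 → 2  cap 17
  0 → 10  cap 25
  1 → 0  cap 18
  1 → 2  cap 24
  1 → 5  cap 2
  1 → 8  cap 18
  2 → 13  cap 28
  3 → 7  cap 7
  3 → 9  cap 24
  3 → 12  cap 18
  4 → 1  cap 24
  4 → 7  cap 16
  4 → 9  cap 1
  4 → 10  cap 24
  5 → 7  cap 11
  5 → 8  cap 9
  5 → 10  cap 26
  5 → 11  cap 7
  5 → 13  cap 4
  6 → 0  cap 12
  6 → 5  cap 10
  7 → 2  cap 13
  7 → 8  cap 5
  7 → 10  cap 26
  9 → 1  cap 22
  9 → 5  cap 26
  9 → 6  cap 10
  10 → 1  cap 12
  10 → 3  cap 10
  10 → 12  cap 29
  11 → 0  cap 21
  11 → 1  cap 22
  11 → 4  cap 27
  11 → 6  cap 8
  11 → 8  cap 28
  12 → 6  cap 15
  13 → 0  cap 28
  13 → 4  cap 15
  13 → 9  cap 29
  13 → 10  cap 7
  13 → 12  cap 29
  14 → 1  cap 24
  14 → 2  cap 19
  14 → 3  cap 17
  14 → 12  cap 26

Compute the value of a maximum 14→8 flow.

augment #1: 14→1→8 bottleneck 18, total now 18
augment #2: 14→1→5→8 bottleneck 2, total now 20
augment #3: 14→3→7→8 bottleneck 5, total now 25
augment #4: 14→3→9→5→8 bottleneck 7, total now 32
augment #5: 14→3→9→5→11→8 bottleneck 5, total now 37
augment #6: 14→12→6→5→11→8 bottleneck 2, total now 39

Maximum flow value: 39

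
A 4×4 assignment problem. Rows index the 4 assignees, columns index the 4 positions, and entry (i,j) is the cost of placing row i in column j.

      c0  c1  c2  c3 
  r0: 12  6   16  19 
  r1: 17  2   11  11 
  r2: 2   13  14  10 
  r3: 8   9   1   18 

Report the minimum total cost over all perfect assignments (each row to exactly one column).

Minimum assignment cost: 20

optimal assignment: row0→col1 (cost 6), row1→col3 (cost 11), row2→col0 (cost 2), row3→col2 (cost 1)
total = 6 + 11 + 2 + 1 = 20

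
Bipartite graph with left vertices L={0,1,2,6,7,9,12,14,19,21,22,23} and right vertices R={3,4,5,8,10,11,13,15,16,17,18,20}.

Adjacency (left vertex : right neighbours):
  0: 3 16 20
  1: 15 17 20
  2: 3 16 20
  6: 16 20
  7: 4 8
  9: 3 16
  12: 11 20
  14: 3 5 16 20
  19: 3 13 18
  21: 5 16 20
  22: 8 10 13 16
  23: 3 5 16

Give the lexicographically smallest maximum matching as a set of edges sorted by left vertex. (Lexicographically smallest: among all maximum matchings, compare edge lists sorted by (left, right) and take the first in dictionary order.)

Lex-smallest maximum matching: {(0,3), (1,15), (2,16), (6,20), (7,4), (12,11), (14,5), (19,13), (22,8)}

|M| = 9 (so the lex-smallest maximum matching has 9 edges)
process left vertices in ascending order; for each, take the smallest-labelled available neighbour that still permits 9 edges overall, or leave it unmatched if none does
lex-smallest matching: {0-3, 1-15, 2-16, 6-20, 7-4, 12-11, 14-5, 19-13, 22-8}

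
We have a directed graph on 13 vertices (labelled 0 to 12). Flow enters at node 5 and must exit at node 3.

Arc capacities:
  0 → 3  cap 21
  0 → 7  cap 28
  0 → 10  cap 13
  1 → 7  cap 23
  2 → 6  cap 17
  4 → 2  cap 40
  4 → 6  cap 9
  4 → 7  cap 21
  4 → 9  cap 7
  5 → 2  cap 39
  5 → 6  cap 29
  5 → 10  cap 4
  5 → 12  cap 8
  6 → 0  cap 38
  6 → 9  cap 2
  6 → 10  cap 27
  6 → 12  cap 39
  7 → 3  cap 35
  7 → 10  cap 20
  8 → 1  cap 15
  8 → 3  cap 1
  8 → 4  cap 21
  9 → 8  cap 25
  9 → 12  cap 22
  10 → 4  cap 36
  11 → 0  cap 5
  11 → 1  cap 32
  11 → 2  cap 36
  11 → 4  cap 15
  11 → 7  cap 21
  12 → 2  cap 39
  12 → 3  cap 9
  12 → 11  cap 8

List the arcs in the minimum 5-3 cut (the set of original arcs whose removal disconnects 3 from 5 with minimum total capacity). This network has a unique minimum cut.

Min-cut arcs: {(2,6), (5,6), (5,10), (5,12)} (total capacity 58)

augment #1: 5→12→3 push 8
augment #2: 5→6→0→3 push 21
augment #3: 5→6→12→3 push 1
augment #4: 5→6→0→7→3 push 7
augment #5: 5→10→4→7→3 push 4
augment #6: 5→2→6→0→7→3 push 10
augment #7: 5→2→6→9→8→3 push 1
augment #8: 5→2→6→10→4→7→3 push 6
max flow = 58; residual-reachable set from 5 gives S-side
cut edges (S→T): {(2,6), (5,6), (5,10), (5,12)} total cap 58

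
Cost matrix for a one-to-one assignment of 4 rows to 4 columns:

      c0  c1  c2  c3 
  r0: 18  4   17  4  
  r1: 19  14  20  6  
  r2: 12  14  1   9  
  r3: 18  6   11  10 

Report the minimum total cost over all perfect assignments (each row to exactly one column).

optimal assignment: row0→col1 (cost 4), row1→col3 (cost 6), row2→col2 (cost 1), row3→col0 (cost 18)
total = 4 + 6 + 1 + 18 = 29

Minimum assignment cost: 29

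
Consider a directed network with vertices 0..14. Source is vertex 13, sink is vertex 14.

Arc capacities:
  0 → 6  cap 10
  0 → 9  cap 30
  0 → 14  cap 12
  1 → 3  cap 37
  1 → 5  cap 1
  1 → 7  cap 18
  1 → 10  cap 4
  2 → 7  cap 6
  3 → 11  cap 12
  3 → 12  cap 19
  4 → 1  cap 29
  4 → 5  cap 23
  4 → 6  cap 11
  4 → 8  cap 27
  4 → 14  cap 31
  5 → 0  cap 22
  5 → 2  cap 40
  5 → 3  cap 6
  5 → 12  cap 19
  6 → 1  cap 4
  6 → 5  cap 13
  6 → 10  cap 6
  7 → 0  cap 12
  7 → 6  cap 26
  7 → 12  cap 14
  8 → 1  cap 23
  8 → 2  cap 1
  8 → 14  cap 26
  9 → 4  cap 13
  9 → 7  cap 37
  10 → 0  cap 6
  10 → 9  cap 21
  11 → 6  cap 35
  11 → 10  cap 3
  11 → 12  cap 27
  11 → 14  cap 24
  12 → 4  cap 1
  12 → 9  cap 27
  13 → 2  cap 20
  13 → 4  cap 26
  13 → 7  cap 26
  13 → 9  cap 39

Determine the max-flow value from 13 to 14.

Maximum flow value: 62

augment #1: 13→4→14 bottleneck 26, total now 26
augment #2: 13→7→0→14 bottleneck 12, total now 38
augment #3: 13→9→4→14 bottleneck 5, total now 43
augment #4: 13→9→4→8→14 bottleneck 8, total now 51
augment #5: 13→7→12→4→8→14 bottleneck 1, total now 52
augment #6: 13→7→6→1→3→11→14 bottleneck 4, total now 56
augment #7: 13→7→6→5→3→11→14 bottleneck 6, total now 62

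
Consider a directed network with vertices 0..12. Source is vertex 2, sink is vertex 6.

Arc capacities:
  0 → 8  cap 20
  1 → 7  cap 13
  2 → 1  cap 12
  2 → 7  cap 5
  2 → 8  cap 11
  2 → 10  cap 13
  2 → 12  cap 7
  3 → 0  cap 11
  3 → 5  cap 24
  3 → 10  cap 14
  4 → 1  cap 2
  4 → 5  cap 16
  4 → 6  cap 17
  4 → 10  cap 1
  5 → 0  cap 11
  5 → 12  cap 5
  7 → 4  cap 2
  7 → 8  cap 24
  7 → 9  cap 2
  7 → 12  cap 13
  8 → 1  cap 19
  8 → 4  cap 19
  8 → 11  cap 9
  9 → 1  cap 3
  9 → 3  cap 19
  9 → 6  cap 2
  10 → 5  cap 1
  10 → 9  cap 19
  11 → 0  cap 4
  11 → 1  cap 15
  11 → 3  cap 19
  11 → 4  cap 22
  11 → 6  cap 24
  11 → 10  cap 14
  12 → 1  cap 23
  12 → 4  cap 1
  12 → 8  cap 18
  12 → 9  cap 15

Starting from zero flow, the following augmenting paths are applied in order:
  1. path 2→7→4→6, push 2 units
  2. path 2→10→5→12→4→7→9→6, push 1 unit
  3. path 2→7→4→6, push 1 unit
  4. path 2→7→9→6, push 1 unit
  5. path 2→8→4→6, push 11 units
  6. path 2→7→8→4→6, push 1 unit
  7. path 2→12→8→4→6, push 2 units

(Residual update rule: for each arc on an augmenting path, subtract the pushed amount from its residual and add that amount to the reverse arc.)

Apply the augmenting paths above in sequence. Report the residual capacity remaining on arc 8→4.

Residual capacity of (8,4): 5

after path 1 (2→7→4→6, push 2): res(8,4)=19
after path 2 (2→10→5→12→4→7→9→6, push 1): res(8,4)=19
after path 3 (2→7→4→6, push 1): res(8,4)=19
after path 4 (2→7→9→6, push 1): res(8,4)=19
after path 5 (2→8→4→6, push 11): res(8,4)=8
after path 6 (2→7→8→4→6, push 1): res(8,4)=7
after path 7 (2→12→8→4→6, push 2): res(8,4)=5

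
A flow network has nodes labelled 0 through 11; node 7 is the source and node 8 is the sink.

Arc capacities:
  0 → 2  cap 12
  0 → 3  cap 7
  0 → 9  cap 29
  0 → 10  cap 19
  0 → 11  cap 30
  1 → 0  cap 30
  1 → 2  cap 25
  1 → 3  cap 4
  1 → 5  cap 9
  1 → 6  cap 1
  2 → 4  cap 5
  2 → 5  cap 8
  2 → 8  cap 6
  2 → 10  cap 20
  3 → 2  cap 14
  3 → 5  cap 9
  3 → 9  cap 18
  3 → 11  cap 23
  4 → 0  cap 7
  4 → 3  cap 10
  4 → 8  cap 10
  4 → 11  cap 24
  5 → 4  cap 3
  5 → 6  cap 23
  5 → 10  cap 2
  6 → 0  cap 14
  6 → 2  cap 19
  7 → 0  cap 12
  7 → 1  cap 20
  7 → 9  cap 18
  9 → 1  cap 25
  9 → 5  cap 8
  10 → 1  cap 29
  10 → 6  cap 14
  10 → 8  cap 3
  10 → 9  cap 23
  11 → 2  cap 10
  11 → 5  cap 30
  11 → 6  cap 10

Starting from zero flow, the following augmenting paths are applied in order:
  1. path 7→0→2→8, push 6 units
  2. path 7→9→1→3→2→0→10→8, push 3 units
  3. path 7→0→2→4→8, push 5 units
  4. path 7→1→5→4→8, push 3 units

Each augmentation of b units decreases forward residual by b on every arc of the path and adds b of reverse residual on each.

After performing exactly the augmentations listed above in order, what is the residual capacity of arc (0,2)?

Residual capacity of (0,2): 4

after path 1 (7→0→2→8, push 6): res(0,2)=6
after path 2 (7→9→1→3→2→0→10→8, push 3): res(0,2)=9
after path 3 (7→0→2→4→8, push 5): res(0,2)=4
after path 4 (7→1→5→4→8, push 3): res(0,2)=4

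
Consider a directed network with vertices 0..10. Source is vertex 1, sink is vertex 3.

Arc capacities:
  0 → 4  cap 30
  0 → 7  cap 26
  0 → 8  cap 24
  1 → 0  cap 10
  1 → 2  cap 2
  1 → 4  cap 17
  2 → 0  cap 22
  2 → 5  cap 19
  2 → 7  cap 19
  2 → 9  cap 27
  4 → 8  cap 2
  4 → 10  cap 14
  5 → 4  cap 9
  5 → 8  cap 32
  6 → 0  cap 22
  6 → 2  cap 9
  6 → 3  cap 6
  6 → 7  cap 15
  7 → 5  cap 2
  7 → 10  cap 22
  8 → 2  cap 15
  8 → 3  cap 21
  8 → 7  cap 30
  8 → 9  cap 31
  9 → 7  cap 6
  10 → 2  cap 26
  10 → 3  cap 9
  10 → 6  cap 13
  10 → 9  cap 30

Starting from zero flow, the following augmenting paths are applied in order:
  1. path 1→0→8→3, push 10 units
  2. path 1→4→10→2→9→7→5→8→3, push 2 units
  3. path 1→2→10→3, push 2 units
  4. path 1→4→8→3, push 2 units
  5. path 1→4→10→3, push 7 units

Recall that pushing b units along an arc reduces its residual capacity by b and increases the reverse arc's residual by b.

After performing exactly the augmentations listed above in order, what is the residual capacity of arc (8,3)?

after path 1 (1→0→8→3, push 10): res(8,3)=11
after path 2 (1→4→10→2→9→7→5→8→3, push 2): res(8,3)=9
after path 3 (1→2→10→3, push 2): res(8,3)=9
after path 4 (1→4→8→3, push 2): res(8,3)=7
after path 5 (1→4→10→3, push 7): res(8,3)=7

Residual capacity of (8,3): 7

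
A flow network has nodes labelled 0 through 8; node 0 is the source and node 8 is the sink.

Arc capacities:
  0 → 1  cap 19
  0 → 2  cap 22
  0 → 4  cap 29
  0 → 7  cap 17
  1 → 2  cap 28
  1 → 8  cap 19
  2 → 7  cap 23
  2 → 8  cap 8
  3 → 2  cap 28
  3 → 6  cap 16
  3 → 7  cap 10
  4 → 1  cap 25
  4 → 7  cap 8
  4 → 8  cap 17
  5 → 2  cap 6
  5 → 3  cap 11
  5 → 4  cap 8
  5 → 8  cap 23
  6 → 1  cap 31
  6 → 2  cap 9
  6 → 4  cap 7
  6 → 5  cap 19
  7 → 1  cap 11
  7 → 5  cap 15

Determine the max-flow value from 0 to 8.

Maximum flow value: 59

augment #1: 0→1→8 bottleneck 19, total now 19
augment #2: 0→2→8 bottleneck 8, total now 27
augment #3: 0→4→8 bottleneck 17, total now 44
augment #4: 0→7→5→8 bottleneck 15, total now 59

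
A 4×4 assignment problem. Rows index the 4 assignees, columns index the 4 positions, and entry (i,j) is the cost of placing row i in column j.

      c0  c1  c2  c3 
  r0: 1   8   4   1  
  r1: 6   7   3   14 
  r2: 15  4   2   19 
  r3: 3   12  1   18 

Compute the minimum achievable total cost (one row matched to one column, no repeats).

Minimum assignment cost: 11

optimal assignment: row0→col3 (cost 1), row1→col2 (cost 3), row2→col1 (cost 4), row3→col0 (cost 3)
total = 1 + 3 + 4 + 3 = 11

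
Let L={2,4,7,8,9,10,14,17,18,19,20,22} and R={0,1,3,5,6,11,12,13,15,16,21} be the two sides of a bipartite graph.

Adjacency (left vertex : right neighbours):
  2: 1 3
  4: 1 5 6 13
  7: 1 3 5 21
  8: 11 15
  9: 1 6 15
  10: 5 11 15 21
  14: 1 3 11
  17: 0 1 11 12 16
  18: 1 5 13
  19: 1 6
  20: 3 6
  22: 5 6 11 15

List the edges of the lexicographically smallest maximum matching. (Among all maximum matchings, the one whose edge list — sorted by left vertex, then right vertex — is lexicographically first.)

Lex-smallest maximum matching: {(2,1), (4,5), (7,3), (8,11), (9,6), (10,21), (17,0), (18,13), (22,15)}

|M| = 9 (so the lex-smallest maximum matching has 9 edges)
process left vertices in ascending order; for each, take the smallest-labelled available neighbour that still permits 9 edges overall, or leave it unmatched if none does
lex-smallest matching: {2-1, 4-5, 7-3, 8-11, 9-6, 10-21, 17-0, 18-13, 22-15}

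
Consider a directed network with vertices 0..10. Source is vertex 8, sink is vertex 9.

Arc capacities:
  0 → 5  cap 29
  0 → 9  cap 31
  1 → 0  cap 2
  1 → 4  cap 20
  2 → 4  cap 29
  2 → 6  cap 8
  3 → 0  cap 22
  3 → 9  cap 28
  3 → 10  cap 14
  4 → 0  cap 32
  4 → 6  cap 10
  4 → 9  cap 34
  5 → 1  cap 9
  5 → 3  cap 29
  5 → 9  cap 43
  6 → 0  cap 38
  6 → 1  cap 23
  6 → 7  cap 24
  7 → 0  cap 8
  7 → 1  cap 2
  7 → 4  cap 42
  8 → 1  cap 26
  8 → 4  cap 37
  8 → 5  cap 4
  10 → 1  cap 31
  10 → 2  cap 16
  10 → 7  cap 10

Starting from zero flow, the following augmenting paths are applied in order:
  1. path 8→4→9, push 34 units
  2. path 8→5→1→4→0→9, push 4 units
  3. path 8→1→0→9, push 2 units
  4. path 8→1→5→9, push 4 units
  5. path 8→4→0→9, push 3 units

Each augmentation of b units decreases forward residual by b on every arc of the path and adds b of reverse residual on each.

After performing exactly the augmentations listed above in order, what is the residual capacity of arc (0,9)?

Residual capacity of (0,9): 22

after path 1 (8→4→9, push 34): res(0,9)=31
after path 2 (8→5→1→4→0→9, push 4): res(0,9)=27
after path 3 (8→1→0→9, push 2): res(0,9)=25
after path 4 (8→1→5→9, push 4): res(0,9)=25
after path 5 (8→4→0→9, push 3): res(0,9)=22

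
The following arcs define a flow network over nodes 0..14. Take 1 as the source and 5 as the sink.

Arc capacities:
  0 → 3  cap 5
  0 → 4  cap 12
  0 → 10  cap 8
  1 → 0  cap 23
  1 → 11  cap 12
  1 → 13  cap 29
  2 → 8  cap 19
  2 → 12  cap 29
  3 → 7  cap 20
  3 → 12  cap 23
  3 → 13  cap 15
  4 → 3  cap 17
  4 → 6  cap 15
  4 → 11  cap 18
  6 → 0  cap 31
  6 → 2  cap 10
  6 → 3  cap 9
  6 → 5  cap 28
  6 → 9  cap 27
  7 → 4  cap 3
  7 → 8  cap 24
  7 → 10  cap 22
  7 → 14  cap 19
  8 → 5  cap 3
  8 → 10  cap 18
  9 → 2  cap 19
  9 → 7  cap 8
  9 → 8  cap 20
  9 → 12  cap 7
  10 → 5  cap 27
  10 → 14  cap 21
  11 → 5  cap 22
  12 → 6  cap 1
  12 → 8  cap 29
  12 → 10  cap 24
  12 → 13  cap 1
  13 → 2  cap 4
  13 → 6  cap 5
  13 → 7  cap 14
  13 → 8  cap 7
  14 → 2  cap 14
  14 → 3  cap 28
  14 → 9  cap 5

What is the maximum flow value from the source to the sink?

augment #1: 1→11→5 bottleneck 12, total now 12
augment #2: 1→0→10→5 bottleneck 8, total now 20
augment #3: 1→13→6→5 bottleneck 5, total now 25
augment #4: 1→13→8→5 bottleneck 3, total now 28
augment #5: 1→0→4→6→5 bottleneck 12, total now 40
augment #6: 1→13→7→10→5 bottleneck 14, total now 54
augment #7: 1→13→8→10→5 bottleneck 4, total now 58
augment #8: 1→0→3→7→10→5 bottleneck 1, total now 59
augment #9: 1→0→3→12→6→5 bottleneck 1, total now 60
augment #10: 1→0→3→7→4→6→5 bottleneck 1, total now 61
augment #11: 1→13→2→8→10→7→4→6→5 bottleneck 2, total now 63

Maximum flow value: 63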